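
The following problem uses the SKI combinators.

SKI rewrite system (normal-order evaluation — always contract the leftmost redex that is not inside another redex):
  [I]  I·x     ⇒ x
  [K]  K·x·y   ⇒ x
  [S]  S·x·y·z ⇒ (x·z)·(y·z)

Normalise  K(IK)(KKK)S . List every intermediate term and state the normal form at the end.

Answer: normal form = KS  (in 2 steps)

Reduction:
  start: K(IK)(KKK)S
  [1] IKS
  [2] KS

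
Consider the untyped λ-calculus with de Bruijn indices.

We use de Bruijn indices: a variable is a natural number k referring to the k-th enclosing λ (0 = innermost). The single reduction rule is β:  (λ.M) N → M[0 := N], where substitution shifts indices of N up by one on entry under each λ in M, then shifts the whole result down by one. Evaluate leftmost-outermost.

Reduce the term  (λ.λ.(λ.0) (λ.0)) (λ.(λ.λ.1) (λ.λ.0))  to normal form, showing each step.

Answer: normal form = λ.λ.0  (in 2 steps)

Reduction:
  start: (λ.λ.(λ.0) (λ.0)) (λ.(λ.λ.1) (λ.λ.0))
  →1  λ.(λ.0) (λ.0)
  →2  λ.λ.0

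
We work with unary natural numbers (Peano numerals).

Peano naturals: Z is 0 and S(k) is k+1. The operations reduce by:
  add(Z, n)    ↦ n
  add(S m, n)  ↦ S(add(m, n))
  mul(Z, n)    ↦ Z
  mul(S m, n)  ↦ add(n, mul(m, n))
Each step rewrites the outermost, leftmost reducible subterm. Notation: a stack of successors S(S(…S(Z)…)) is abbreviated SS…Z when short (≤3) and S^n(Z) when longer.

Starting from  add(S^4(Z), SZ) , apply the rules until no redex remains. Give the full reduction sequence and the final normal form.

Answer: normal form = S^5(Z)  (in 5 steps)

Reduction:
  start: add(S^4(Z), SZ)
  [1] S(add(SSSZ, SZ))
  [2] S(S(add(SSZ, SZ)))
  [3] S(S(S(add(SZ, SZ))))
  [4] S(S(S(S(add(Z, SZ)))))
  [5] S^5(Z)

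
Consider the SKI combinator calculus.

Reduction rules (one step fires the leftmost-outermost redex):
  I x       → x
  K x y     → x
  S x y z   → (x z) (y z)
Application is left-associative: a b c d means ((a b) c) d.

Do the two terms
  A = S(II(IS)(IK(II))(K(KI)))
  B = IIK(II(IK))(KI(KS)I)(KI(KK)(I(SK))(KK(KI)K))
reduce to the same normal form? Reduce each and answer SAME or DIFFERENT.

Term A:
  start: S(II(IS)(IK(II))(K(KI)))
  →1  S(I(IS)(IK(II))(K(KI)))
  →2  S(IS(IK(II))(K(KI)))
  →3  S(S(IK(II))(K(KI)))
  →4  S(S(K(II))(K(KI)))
  →5  S(S(KI)(K(KI)))

Term B:
  start: IIK(II(IK))(KI(KS)I)(KI(KK)(I(SK))(KK(KI)K))
  →1  IK(II(IK))(KI(KS)I)(KI(KK)(I(SK))(KK(KI)K))
  →2  K(II(IK))(KI(KS)I)(KI(KK)(I(SK))(KK(KI)K))
  →3  II(IK)(KI(KK)(I(SK))(KK(KI)K))
  →4  I(IK)(KI(KK)(I(SK))(KK(KI)K))
  →5  IK(KI(KK)(I(SK))(KK(KI)K))
  →6  K(KI(KK)(I(SK))(KK(KI)K))
  →7  K(I(I(SK))(KK(KI)K))
  →8  K(I(SK)(KK(KI)K))
  →9  K(SK(KK(KI)K))
  →10  K(SK(KK))

Answer: DIFFERENT — A ⇓ S(S(KI)(K(KI))), B ⇓ K(SK(KK))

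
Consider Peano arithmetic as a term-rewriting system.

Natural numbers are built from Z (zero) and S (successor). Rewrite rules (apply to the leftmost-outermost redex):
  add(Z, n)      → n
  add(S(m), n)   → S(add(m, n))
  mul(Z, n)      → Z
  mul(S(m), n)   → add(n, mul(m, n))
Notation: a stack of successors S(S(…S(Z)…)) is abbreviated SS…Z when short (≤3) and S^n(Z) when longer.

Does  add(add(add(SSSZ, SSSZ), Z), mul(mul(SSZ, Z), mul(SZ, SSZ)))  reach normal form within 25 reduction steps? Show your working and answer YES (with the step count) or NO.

Answer: YES — reaches normal form S^6(Z) in 24 ≤ 25 steps

Working:
  start: add(add(add(SSSZ, SSSZ), Z), mul(mul(SSZ, Z), mul(SZ, SSZ)))
  →1  add(add(S(add(SSZ, SSSZ)), Z), mul(mul(SSZ, Z), mul(SZ, SSZ)))
  →2  add(S(add(add(SSZ, SSSZ), Z)), mul(mul(SSZ, Z), mul(SZ, SSZ)))
  →3  S(add(add(add(SSZ, SSSZ), Z), mul(mul(SSZ, Z), mul(SZ, SSZ))))
  →4  S(add(add(S(add(SZ, SSSZ)), Z), mul(mul(SSZ, Z), mul(SZ, SSZ))))
  →5  S(add(S(add(add(SZ, SSSZ), Z)), mul(mul(SSZ, Z), mul(SZ, SSZ))))
  →6  S(S(add(add(add(SZ, SSSZ), Z), mul(mul(SSZ, Z), mul(SZ, SSZ)))))
  →7  S(S(add(add(S(add(Z, SSSZ)), Z), mul(mul(SSZ, Z), mul(SZ, SSZ)))))
  →8  S(S(add(S(add(add(Z, SSSZ), Z)), mul(mul(SSZ, Z), mul(SZ, SSZ)))))
  →9  S(S(S(add(add(add(Z, SSSZ), Z), mul(mul(SSZ, Z), mul(SZ, SSZ))))))
  →10  S(S(S(add(add(SSSZ, Z), mul(mul(SSZ, Z), mul(SZ, SSZ))))))
  →11  S(S(S(add(S(add(SSZ, Z)), mul(mul(SSZ, Z), mul(SZ, SSZ))))))
  →12  S(S(S(S(add(add(SSZ, Z), mul(mul(SSZ, Z), mul(SZ, SSZ)))))))
  →13  S(S(S(S(add(S(add(SZ, Z)), mul(mul(SSZ, Z), mul(SZ, SSZ)))))))
  →14  S(S(S(S(S(add(add(SZ, Z), mul(mul(SSZ, Z), mul(SZ, SSZ))))))))
  →15  S(S(S(S(S(add(S(add(Z, Z)), mul(mul(SSZ, Z), mul(SZ, SSZ))))))))
  →16  S(S(S(S(S(S(add(add(Z, Z), mul(mul(SSZ, Z), mul(SZ, SSZ)))))))))
  →17  S(S(S(S(S(S(add(Z, mul(mul(SSZ, Z), mul(SZ, SSZ)))))))))
  →18  S(S(S(S(S(S(mul(mul(SSZ, Z), mul(SZ, SSZ))))))))
  →19  S(S(S(S(S(S(mul(add(Z, mul(SZ, Z)), mul(SZ, SSZ))))))))
  →20  S(S(S(S(S(S(mul(mul(SZ, Z), mul(SZ, SSZ))))))))
  →21  S(S(S(S(S(S(mul(add(Z, mul(Z, Z)), mul(SZ, SSZ))))))))
  →22  S(S(S(S(S(S(mul(mul(Z, Z), mul(SZ, SSZ))))))))
  →23  S(S(S(S(S(S(mul(Z, mul(SZ, SSZ))))))))
  →24  S^6(Z)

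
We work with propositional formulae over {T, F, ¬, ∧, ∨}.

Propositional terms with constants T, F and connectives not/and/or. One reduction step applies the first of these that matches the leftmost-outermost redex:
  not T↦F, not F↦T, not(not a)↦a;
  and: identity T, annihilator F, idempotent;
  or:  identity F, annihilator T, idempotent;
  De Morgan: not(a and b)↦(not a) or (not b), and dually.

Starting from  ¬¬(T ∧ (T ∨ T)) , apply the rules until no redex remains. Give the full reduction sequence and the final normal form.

  start: ¬¬(T ∧ (T ∨ T))
  step 1: T ∧ (T ∨ T)
  step 2: T ∨ T
  step 3: T

Answer: normal form = T  (in 3 steps)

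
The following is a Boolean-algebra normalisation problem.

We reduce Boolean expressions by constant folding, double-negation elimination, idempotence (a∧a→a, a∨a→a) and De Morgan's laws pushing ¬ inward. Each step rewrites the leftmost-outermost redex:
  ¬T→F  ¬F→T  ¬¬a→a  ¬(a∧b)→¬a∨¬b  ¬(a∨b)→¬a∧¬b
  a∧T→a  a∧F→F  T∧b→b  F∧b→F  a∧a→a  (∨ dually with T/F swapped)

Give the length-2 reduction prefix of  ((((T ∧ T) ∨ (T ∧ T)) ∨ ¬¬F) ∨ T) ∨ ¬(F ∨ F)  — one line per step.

Answer: after 2 steps: T

Working:
  start: ((((T ∧ T) ∨ (T ∧ T)) ∨ ¬¬F) ∨ T) ∨ ¬(F ∨ F)
  step 1: T ∨ ¬(F ∨ F)
  step 2: T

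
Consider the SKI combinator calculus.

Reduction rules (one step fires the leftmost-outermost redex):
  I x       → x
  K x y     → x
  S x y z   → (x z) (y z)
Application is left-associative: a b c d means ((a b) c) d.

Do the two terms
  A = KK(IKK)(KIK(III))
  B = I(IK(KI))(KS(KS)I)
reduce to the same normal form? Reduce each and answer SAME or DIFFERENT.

Answer: SAME — A ⇓ KI, B ⇓ KI

Reduction:
Term A:
  start: KK(IKK)(KIK(III))
  [1] K(KIK(III))
  [2] K(I(III))
  [3] K(III)
  [4] K(II)
  [5] KI

Term B:
  start: I(IK(KI))(KS(KS)I)
  [1] IK(KI)(KS(KS)I)
  [2] K(KI)(KS(KS)I)
  [3] KI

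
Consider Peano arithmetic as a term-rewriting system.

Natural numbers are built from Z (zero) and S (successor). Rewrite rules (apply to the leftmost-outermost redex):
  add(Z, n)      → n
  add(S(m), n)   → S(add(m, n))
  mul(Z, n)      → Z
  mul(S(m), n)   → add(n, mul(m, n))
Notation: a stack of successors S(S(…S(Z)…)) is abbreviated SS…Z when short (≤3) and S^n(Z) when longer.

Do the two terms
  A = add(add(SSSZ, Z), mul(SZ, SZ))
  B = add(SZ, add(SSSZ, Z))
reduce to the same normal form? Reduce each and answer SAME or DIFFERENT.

Answer: SAME — A ⇓ S^4(Z), B ⇓ S^4(Z)

Reduction:
Term A:
  start: add(add(SSSZ, Z), mul(SZ, SZ))
  →1  add(S(add(SSZ, Z)), mul(SZ, SZ))
  →2  S(add(add(SSZ, Z), mul(SZ, SZ)))
  →3  S(add(S(add(SZ, Z)), mul(SZ, SZ)))
  →4  S(S(add(add(SZ, Z), mul(SZ, SZ))))
  →5  S(S(add(S(add(Z, Z)), mul(SZ, SZ))))
  →6  S(S(S(add(add(Z, Z), mul(SZ, SZ)))))
  →7  S(S(S(add(Z, mul(SZ, SZ)))))
  →8  S(S(S(mul(SZ, SZ))))
  →9  S(S(S(add(SZ, mul(Z, SZ)))))
  →10  S(S(S(S(add(Z, mul(Z, SZ))))))
  →11  S(S(S(S(mul(Z, SZ)))))
  →12  S^4(Z)

Term B:
  start: add(SZ, add(SSSZ, Z))
  →1  S(add(Z, add(SSSZ, Z)))
  →2  S(add(SSSZ, Z))
  →3  S(S(add(SSZ, Z)))
  →4  S(S(S(add(SZ, Z))))
  →5  S(S(S(S(add(Z, Z)))))
  →6  S^4(Z)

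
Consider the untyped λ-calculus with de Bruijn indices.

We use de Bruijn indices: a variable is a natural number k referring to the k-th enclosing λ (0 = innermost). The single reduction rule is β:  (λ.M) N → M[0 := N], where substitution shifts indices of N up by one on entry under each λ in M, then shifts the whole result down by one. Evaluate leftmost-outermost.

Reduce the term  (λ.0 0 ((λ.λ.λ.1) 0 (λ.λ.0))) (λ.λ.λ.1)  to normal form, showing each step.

Answer: normal form = λ.λ.λ.λ.0  (in 5 steps)

Working:
  start: (λ.0 0 ((λ.λ.λ.1) 0 (λ.λ.0))) (λ.λ.λ.1)
  step 1: (λ.λ.λ.1) (λ.λ.λ.1) ((λ.λ.λ.1) (λ.λ.λ.1) (λ.λ.0))
  step 2: (λ.λ.1) ((λ.λ.λ.1) (λ.λ.λ.1) (λ.λ.0))
  step 3: λ.(λ.λ.λ.1) (λ.λ.λ.1) (λ.λ.0)
  step 4: λ.(λ.λ.1) (λ.λ.0)
  step 5: λ.λ.λ.λ.0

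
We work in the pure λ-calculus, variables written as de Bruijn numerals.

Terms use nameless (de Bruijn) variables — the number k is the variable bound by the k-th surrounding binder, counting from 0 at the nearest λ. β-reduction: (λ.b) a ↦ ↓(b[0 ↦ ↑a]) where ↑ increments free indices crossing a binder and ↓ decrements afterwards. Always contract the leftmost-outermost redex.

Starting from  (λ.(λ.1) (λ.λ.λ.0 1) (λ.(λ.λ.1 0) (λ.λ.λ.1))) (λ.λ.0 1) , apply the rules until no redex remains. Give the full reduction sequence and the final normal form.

Answer: normal form = λ.0 (λ.λ.λ.λ.1)  (in 5 steps)

Reduction:
  start: (λ.(λ.1) (λ.λ.λ.0 1) (λ.(λ.λ.1 0) (λ.λ.λ.1))) (λ.λ.0 1)
  step 1: (λ.λ.λ.0 1) (λ.λ.λ.0 1) (λ.(λ.λ.1 0) (λ.λ.λ.1))
  step 2: (λ.λ.0 1) (λ.(λ.λ.1 0) (λ.λ.λ.1))
  step 3: λ.0 (λ.(λ.λ.1 0) (λ.λ.λ.1))
  step 4: λ.0 (λ.λ.(λ.λ.λ.1) 0)
  step 5: λ.0 (λ.λ.λ.λ.1)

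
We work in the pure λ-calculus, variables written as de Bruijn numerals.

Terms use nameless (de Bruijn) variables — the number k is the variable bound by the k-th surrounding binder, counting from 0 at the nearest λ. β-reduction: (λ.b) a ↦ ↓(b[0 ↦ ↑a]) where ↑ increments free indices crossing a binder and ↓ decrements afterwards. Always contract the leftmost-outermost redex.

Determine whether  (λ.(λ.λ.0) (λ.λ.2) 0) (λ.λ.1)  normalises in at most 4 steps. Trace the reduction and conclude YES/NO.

Answer: YES — reaches normal form λ.λ.1 in 3 ≤ 4 steps

Working:
  start: (λ.(λ.λ.0) (λ.λ.2) 0) (λ.λ.1)
  step 1: (λ.λ.0) (λ.λ.λ.λ.1) (λ.λ.1)
  step 2: (λ.0) (λ.λ.1)
  step 3: λ.λ.1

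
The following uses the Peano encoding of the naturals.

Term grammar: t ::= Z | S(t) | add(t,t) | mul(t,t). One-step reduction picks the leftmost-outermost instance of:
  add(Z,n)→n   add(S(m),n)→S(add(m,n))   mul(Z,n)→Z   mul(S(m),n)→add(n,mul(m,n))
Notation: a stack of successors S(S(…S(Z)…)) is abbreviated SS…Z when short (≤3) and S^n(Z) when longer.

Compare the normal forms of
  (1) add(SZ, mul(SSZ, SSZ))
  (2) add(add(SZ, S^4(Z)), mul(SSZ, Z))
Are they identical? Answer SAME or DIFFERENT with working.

Term A:
  start: add(SZ, mul(SSZ, SSZ))
  step 1: S(add(Z, mul(SSZ, SSZ)))
  step 2: S(mul(SSZ, SSZ))
  step 3: S(add(SSZ, mul(SZ, SSZ)))
  step 4: S(S(add(SZ, mul(SZ, SSZ))))
  step 5: S(S(S(add(Z, mul(SZ, SSZ)))))
  step 6: S(S(S(mul(SZ, SSZ))))
  step 7: S(S(S(add(SSZ, mul(Z, SSZ)))))
  step 8: S(S(S(S(add(SZ, mul(Z, SSZ))))))
  step 9: S(S(S(S(S(add(Z, mul(Z, SSZ)))))))
  step 10: S(S(S(S(S(mul(Z, SSZ))))))
  step 11: S^5(Z)

Term B:
  start: add(add(SZ, S^4(Z)), mul(SSZ, Z))
  step 1: add(S(add(Z, S^4(Z))), mul(SSZ, Z))
  step 2: S(add(add(Z, S^4(Z)), mul(SSZ, Z)))
  step 3: S(add(S^4(Z), mul(SSZ, Z)))
  step 4: S(S(add(SSSZ, mul(SSZ, Z))))
  step 5: S(S(S(add(SSZ, mul(SSZ, Z)))))
  step 6: S(S(S(S(add(SZ, mul(SSZ, Z))))))
  step 7: S(S(S(S(S(add(Z, mul(SSZ, Z)))))))
  step 8: S(S(S(S(S(mul(SSZ, Z))))))
  step 9: S(S(S(S(S(add(Z, mul(SZ, Z)))))))
  step 10: S(S(S(S(S(mul(SZ, Z))))))
  step 11: S(S(S(S(S(add(Z, mul(Z, Z)))))))
  step 12: S(S(S(S(S(mul(Z, Z))))))
  step 13: S^5(Z)

Answer: SAME — A ⇓ S^5(Z), B ⇓ S^5(Z)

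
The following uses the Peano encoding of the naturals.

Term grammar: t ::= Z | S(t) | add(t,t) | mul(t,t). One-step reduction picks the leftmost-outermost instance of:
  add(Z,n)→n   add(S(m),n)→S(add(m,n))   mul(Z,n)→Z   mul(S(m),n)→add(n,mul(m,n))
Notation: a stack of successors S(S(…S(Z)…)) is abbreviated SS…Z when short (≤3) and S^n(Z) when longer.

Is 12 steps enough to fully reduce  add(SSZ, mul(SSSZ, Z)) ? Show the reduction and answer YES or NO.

Answer: YES — reaches normal form SSZ in 10 ≤ 12 steps

Derivation:
  start: add(SSZ, mul(SSSZ, Z))
  →1  S(add(SZ, mul(SSSZ, Z)))
  →2  S(S(add(Z, mul(SSSZ, Z))))
  →3  S(S(mul(SSSZ, Z)))
  →4  S(S(add(Z, mul(SSZ, Z))))
  →5  S(S(mul(SSZ, Z)))
  →6  S(S(add(Z, mul(SZ, Z))))
  →7  S(S(mul(SZ, Z)))
  →8  S(S(add(Z, mul(Z, Z))))
  →9  S(S(mul(Z, Z)))
  →10  SSZ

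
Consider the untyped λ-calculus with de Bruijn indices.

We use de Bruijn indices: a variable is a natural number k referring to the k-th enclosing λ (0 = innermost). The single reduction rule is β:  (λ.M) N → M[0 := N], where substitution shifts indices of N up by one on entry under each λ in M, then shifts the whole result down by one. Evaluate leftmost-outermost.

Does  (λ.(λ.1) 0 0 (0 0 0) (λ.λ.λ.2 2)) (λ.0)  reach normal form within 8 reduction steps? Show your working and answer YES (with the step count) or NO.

Answer: YES — reaches normal form λ.λ.λ.2 2 in 7 ≤ 8 steps

Reduction:
  start: (λ.(λ.1) 0 0 (0 0 0) (λ.λ.λ.2 2)) (λ.0)
  step 1: (λ.λ.0) (λ.0) (λ.0) ((λ.0) (λ.0) (λ.0)) (λ.λ.λ.2 2)
  step 2: (λ.0) (λ.0) ((λ.0) (λ.0) (λ.0)) (λ.λ.λ.2 2)
  step 3: (λ.0) ((λ.0) (λ.0) (λ.0)) (λ.λ.λ.2 2)
  step 4: (λ.0) (λ.0) (λ.0) (λ.λ.λ.2 2)
  step 5: (λ.0) (λ.0) (λ.λ.λ.2 2)
  step 6: (λ.0) (λ.λ.λ.2 2)
  step 7: λ.λ.λ.2 2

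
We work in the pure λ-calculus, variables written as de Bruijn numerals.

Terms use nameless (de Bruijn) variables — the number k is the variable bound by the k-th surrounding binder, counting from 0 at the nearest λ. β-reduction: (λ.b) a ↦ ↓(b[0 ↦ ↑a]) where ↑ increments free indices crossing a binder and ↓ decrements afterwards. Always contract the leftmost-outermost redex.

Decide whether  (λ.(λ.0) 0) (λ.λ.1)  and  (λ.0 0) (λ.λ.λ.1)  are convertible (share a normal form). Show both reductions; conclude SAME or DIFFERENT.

Answer: SAME — A ⇓ λ.λ.1, B ⇓ λ.λ.1

Reduction:
Term A:
  start: (λ.(λ.0) 0) (λ.λ.1)
  step 1: (λ.0) (λ.λ.1)
  step 2: λ.λ.1

Term B:
  start: (λ.0 0) (λ.λ.λ.1)
  step 1: (λ.λ.λ.1) (λ.λ.λ.1)
  step 2: λ.λ.1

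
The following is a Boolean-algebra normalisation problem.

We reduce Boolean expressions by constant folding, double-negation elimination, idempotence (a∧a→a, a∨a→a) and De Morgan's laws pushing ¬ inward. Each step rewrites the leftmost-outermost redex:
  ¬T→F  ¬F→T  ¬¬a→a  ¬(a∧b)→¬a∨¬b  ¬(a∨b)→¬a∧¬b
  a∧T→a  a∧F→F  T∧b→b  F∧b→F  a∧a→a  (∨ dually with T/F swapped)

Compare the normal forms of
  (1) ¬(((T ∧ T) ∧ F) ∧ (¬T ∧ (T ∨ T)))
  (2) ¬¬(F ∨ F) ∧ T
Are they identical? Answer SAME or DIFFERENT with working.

Term A:
  start: ¬(((T ∧ T) ∧ F) ∧ (¬T ∧ (T ∨ T)))
  →1  ¬((T ∧ T) ∧ F) ∨ ¬(¬T ∧ (T ∨ T))
  →2  (¬(T ∧ T) ∨ ¬F) ∨ ¬(¬T ∧ (T ∨ T))
  →3  ((¬T ∨ ¬T) ∨ ¬F) ∨ ¬(¬T ∧ (T ∨ T))
  →4  (¬T ∨ ¬F) ∨ ¬(¬T ∧ (T ∨ T))
  →5  (F ∨ ¬F) ∨ ¬(¬T ∧ (T ∨ T))
  →6  ¬F ∨ ¬(¬T ∧ (T ∨ T))
  →7  T ∨ ¬(¬T ∧ (T ∨ T))
  →8  T

Term B:
  start: ¬¬(F ∨ F) ∧ T
  →1  ¬¬(F ∨ F)
  →2  F ∨ F
  →3  F

Answer: DIFFERENT — A ⇓ T, B ⇓ F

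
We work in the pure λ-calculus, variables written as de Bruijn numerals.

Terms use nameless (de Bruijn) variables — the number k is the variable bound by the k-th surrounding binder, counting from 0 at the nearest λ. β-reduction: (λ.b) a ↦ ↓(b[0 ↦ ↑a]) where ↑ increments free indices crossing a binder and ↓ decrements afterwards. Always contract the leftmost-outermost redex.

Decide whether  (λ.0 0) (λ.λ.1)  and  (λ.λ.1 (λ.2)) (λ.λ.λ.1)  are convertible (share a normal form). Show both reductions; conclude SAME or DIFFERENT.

Term A:
  start: (λ.0 0) (λ.λ.1)
  [1] (λ.λ.1) (λ.λ.1)
  [2] λ.λ.λ.1

Term B:
  start: (λ.λ.1 (λ.2)) (λ.λ.λ.1)
  [1] λ.(λ.λ.λ.1) (λ.λ.λ.λ.1)
  [2] λ.λ.λ.1

Answer: SAME — A ⇓ λ.λ.λ.1, B ⇓ λ.λ.λ.1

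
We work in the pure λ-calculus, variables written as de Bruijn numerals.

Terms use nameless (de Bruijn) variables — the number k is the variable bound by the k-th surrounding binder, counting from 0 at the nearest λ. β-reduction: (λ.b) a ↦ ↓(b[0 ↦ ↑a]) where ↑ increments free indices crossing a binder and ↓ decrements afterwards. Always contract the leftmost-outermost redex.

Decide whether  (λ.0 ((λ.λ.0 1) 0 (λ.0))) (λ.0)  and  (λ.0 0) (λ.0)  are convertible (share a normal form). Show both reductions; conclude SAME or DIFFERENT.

Term A:
  start: (λ.0 ((λ.λ.0 1) 0 (λ.0))) (λ.0)
  →1  (λ.0) ((λ.λ.0 1) (λ.0) (λ.0))
  →2  (λ.λ.0 1) (λ.0) (λ.0)
  →3  (λ.0 (λ.0)) (λ.0)
  →4  (λ.0) (λ.0)
  →5  λ.0

Term B:
  start: (λ.0 0) (λ.0)
  →1  (λ.0) (λ.0)
  →2  λ.0

Answer: SAME — A ⇓ λ.0, B ⇓ λ.0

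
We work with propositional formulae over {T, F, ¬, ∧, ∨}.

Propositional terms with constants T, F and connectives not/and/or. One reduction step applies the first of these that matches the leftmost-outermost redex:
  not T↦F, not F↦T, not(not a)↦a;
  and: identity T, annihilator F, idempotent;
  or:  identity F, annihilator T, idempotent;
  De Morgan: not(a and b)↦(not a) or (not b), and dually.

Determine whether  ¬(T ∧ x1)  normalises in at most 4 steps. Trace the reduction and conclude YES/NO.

  start: ¬(T ∧ x1)
  [1] ¬T ∨ ¬x1
  [2] F ∨ ¬x1
  [3] ¬x1

Answer: YES — reaches normal form ¬x1 in 3 ≤ 4 steps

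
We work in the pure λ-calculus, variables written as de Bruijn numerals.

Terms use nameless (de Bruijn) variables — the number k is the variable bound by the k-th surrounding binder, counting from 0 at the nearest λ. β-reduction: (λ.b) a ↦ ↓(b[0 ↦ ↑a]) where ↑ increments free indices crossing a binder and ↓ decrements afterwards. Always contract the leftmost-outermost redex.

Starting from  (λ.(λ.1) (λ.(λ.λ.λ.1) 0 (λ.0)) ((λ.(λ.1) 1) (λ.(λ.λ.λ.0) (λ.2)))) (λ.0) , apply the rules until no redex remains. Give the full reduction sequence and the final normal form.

Answer: normal form = λ.λ.λ.0  (in 6 steps)

Derivation:
  start: (λ.(λ.1) (λ.(λ.λ.λ.1) 0 (λ.0)) ((λ.(λ.1) 1) (λ.(λ.λ.λ.0) (λ.2)))) (λ.0)
  [1] (λ.λ.0) (λ.(λ.λ.λ.1) 0 (λ.0)) ((λ.(λ.1) (λ.0)) (λ.(λ.λ.λ.0) (λ.λ.0)))
  [2] (λ.0) ((λ.(λ.1) (λ.0)) (λ.(λ.λ.λ.0) (λ.λ.0)))
  [3] (λ.(λ.1) (λ.0)) (λ.(λ.λ.λ.0) (λ.λ.0))
  [4] (λ.λ.(λ.λ.λ.0) (λ.λ.0)) (λ.0)
  [5] λ.(λ.λ.λ.0) (λ.λ.0)
  [6] λ.λ.λ.0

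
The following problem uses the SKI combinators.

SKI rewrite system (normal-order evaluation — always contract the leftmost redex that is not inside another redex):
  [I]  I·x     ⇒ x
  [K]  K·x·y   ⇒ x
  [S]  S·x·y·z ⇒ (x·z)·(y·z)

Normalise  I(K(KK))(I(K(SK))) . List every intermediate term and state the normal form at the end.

  start: I(K(KK))(I(K(SK)))
  step 1: K(KK)(I(K(SK)))
  step 2: KK

Answer: normal form = KK  (in 2 steps)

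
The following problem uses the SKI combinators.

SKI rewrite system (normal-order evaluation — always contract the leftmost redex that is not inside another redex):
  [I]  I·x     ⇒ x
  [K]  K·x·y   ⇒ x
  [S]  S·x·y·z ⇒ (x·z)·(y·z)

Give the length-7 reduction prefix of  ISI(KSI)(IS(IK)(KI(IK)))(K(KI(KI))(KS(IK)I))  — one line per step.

Answer: after 7 steps: KSI(IS(IK)(KI(IK)))(K(KI(KI))(KS(IK)I))

Derivation:
  start: ISI(KSI)(IS(IK)(KI(IK)))(K(KI(KI))(KS(IK)I))
  →1  SI(KSI)(IS(IK)(KI(IK)))(K(KI(KI))(KS(IK)I))
  →2  I(IS(IK)(KI(IK)))(KSI(IS(IK)(KI(IK))))(K(KI(KI))(KS(IK)I))
  →3  IS(IK)(KI(IK))(KSI(IS(IK)(KI(IK))))(K(KI(KI))(KS(IK)I))
  →4  S(IK)(KI(IK))(KSI(IS(IK)(KI(IK))))(K(KI(KI))(KS(IK)I))
  →5  IK(KSI(IS(IK)(KI(IK))))(KI(IK)(KSI(IS(IK)(KI(IK)))))(K(KI(KI))(KS(IK)I))
  →6  K(KSI(IS(IK)(KI(IK))))(KI(IK)(KSI(IS(IK)(KI(IK)))))(K(KI(KI))(KS(IK)I))
  →7  KSI(IS(IK)(KI(IK)))(K(KI(KI))(KS(IK)I))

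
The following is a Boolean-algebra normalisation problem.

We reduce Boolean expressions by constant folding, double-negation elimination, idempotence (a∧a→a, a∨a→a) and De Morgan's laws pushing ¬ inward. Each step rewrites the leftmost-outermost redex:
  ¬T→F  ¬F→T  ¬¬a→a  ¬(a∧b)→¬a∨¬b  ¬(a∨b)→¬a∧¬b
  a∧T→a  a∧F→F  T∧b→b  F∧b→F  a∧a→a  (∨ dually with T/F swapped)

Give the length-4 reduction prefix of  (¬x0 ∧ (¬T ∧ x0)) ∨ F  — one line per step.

Answer: after 4 steps: F

Reduction:
  start: (¬x0 ∧ (¬T ∧ x0)) ∨ F
  [1] ¬x0 ∧ (¬T ∧ x0)
  [2] ¬x0 ∧ (F ∧ x0)
  [3] ¬x0 ∧ F
  [4] F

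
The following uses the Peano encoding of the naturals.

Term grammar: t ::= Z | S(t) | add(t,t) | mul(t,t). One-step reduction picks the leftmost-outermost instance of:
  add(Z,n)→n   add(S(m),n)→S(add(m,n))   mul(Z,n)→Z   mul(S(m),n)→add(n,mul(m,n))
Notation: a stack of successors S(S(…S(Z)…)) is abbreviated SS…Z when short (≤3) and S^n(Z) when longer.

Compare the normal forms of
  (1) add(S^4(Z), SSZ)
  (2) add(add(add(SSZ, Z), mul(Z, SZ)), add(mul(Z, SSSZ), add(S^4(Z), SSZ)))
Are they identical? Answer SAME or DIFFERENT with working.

Answer: DIFFERENT — A ⇓ S^6(Z), B ⇓ S^8(Z)

Derivation:
Term A:
  start: add(S^4(Z), SSZ)
  [1] S(add(SSSZ, SSZ))
  [2] S(S(add(SSZ, SSZ)))
  [3] S(S(S(add(SZ, SSZ))))
  [4] S(S(S(S(add(Z, SSZ)))))
  [5] S^6(Z)

Term B:
  start: add(add(add(SSZ, Z), mul(Z, SZ)), add(mul(Z, SSSZ), add(S^4(Z), SSZ)))
  [1] add(add(S(add(SZ, Z)), mul(Z, SZ)), add(mul(Z, SSSZ), add(S^4(Z), SSZ)))
  [2] add(S(add(add(SZ, Z), mul(Z, SZ))), add(mul(Z, SSSZ), add(S^4(Z), SSZ)))
  [3] S(add(add(add(SZ, Z), mul(Z, SZ)), add(mul(Z, SSSZ), add(S^4(Z), SSZ))))
  [4] S(add(add(S(add(Z, Z)), mul(Z, SZ)), add(mul(Z, SSSZ), add(S^4(Z), SSZ))))
  [5] S(add(S(add(add(Z, Z), mul(Z, SZ))), add(mul(Z, SSSZ), add(S^4(Z), SSZ))))
  [6] S(S(add(add(add(Z, Z), mul(Z, SZ)), add(mul(Z, SSSZ), add(S^4(Z), SSZ)))))
  [7] S(S(add(add(Z, mul(Z, SZ)), add(mul(Z, SSSZ), add(S^4(Z), SSZ)))))
  [8] S(S(add(mul(Z, SZ), add(mul(Z, SSSZ), add(S^4(Z), SSZ)))))
  [9] S(S(add(Z, add(mul(Z, SSSZ), add(S^4(Z), SSZ)))))
  [10] S(S(add(mul(Z, SSSZ), add(S^4(Z), SSZ))))
  [11] S(S(add(Z, add(S^4(Z), SSZ))))
  [12] S(S(add(S^4(Z), SSZ)))
  [13] S(S(S(add(SSSZ, SSZ))))
  [14] S(S(S(S(add(SSZ, SSZ)))))
  [15] S(S(S(S(S(add(SZ, SSZ))))))
  [16] S(S(S(S(S(S(add(Z, SSZ)))))))
  [17] S^8(Z)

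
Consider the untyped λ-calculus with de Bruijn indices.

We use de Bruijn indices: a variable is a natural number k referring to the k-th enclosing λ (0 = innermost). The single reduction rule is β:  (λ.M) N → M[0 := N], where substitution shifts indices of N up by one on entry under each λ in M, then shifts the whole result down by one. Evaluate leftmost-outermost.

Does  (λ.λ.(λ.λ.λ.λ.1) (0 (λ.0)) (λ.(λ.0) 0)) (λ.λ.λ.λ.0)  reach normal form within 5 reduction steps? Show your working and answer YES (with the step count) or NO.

Answer: YES — reaches normal form λ.λ.λ.1 in 3 ≤ 5 steps

Working:
  start: (λ.λ.(λ.λ.λ.λ.1) (0 (λ.0)) (λ.(λ.0) 0)) (λ.λ.λ.λ.0)
  →1  λ.(λ.λ.λ.λ.1) (0 (λ.0)) (λ.(λ.0) 0)
  →2  λ.(λ.λ.λ.1) (λ.(λ.0) 0)
  →3  λ.λ.λ.1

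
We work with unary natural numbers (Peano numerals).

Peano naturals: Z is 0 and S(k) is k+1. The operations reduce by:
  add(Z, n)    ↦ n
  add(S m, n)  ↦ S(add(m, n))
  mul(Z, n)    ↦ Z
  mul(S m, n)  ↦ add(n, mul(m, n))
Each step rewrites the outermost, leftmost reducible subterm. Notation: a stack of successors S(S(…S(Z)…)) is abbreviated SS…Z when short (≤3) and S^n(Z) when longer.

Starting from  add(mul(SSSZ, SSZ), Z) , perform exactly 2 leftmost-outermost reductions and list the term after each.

Answer: after 2 steps: add(S(add(SZ, mul(SSZ, SSZ))), Z)

Derivation:
  start: add(mul(SSSZ, SSZ), Z)
  →1  add(add(SSZ, mul(SSZ, SSZ)), Z)
  →2  add(S(add(SZ, mul(SSZ, SSZ))), Z)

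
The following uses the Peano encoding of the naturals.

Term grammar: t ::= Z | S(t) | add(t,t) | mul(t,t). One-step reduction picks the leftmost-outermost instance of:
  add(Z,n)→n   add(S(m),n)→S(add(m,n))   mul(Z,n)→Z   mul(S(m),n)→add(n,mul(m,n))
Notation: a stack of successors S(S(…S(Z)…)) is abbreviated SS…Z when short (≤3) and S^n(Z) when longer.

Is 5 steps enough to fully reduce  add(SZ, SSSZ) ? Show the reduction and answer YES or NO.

Answer: YES — reaches normal form S^4(Z) in 2 ≤ 5 steps

Reduction:
  start: add(SZ, SSSZ)
  step 1: S(add(Z, SSSZ))
  step 2: S^4(Z)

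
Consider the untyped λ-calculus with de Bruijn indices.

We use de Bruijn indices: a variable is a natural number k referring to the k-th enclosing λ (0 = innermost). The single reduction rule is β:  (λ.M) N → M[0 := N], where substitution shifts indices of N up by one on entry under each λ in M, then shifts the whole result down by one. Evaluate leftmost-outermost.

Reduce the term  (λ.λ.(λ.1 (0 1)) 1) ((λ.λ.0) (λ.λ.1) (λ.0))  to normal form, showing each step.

  start: (λ.λ.(λ.1 (0 1)) 1) ((λ.λ.0) (λ.λ.1) (λ.0))
  [1] λ.(λ.1 (0 1)) ((λ.λ.0) (λ.λ.1) (λ.0))
  [2] λ.0 ((λ.λ.0) (λ.λ.1) (λ.0) 0)
  [3] λ.0 ((λ.0) (λ.0) 0)
  [4] λ.0 ((λ.0) 0)
  [5] λ.0 0

Answer: normal form = λ.0 0  (in 5 steps)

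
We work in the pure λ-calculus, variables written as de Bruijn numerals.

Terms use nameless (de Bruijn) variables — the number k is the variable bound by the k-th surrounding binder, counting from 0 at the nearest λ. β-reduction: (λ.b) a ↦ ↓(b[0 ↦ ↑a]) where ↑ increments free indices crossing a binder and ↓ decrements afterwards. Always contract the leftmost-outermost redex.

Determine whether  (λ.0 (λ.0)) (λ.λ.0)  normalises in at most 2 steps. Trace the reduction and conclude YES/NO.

  start: (λ.0 (λ.0)) (λ.λ.0)
  step 1: (λ.λ.0) (λ.0)
  step 2: λ.0

Answer: YES — reaches normal form λ.0 in 2 ≤ 2 steps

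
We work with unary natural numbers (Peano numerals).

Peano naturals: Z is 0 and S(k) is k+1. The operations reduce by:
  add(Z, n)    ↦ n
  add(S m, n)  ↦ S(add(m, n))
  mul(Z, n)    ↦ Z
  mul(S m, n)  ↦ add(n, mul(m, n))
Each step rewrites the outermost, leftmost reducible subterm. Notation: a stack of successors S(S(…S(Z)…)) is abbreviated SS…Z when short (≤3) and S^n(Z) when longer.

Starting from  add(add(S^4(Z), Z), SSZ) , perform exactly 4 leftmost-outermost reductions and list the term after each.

Answer: after 4 steps: S(S(add(add(SSZ, Z), SSZ)))

Working:
  start: add(add(S^4(Z), Z), SSZ)
  [1] add(S(add(SSSZ, Z)), SSZ)
  [2] S(add(add(SSSZ, Z), SSZ))
  [3] S(add(S(add(SSZ, Z)), SSZ))
  [4] S(S(add(add(SSZ, Z), SSZ)))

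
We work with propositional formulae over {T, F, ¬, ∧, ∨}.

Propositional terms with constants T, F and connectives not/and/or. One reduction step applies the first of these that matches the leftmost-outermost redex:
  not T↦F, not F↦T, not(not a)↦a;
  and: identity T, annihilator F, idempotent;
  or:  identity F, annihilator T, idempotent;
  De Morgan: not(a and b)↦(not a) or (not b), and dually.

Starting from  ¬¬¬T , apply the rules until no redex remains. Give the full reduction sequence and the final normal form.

Answer: normal form = F  (in 2 steps)

Derivation:
  start: ¬¬¬T
  step 1: ¬T
  step 2: F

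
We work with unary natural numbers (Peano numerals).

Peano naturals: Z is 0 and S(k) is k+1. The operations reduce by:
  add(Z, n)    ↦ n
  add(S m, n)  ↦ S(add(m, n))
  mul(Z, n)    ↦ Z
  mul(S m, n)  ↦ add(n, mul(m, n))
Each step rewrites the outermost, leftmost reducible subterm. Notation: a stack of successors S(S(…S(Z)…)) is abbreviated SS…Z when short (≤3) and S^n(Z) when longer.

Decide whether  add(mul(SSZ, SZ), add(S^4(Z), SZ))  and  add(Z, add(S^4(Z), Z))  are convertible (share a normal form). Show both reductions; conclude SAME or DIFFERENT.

Term A:
  start: add(mul(SSZ, SZ), add(S^4(Z), SZ))
  step 1: add(add(SZ, mul(SZ, SZ)), add(S^4(Z), SZ))
  step 2: add(S(add(Z, mul(SZ, SZ))), add(S^4(Z), SZ))
  step 3: S(add(add(Z, mul(SZ, SZ)), add(S^4(Z), SZ)))
  step 4: S(add(mul(SZ, SZ), add(S^4(Z), SZ)))
  step 5: S(add(add(SZ, mul(Z, SZ)), add(S^4(Z), SZ)))
  step 6: S(add(S(add(Z, mul(Z, SZ))), add(S^4(Z), SZ)))
  step 7: S(S(add(add(Z, mul(Z, SZ)), add(S^4(Z), SZ))))
  step 8: S(S(add(mul(Z, SZ), add(S^4(Z), SZ))))
  step 9: S(S(add(Z, add(S^4(Z), SZ))))
  step 10: S(S(add(S^4(Z), SZ)))
  step 11: S(S(S(add(SSSZ, SZ))))
  step 12: S(S(S(S(add(SSZ, SZ)))))
  step 13: S(S(S(S(S(add(SZ, SZ))))))
  step 14: S(S(S(S(S(S(add(Z, SZ)))))))
  step 15: S^7(Z)

Term B:
  start: add(Z, add(S^4(Z), Z))
  step 1: add(S^4(Z), Z)
  step 2: S(add(SSSZ, Z))
  step 3: S(S(add(SSZ, Z)))
  step 4: S(S(S(add(SZ, Z))))
  step 5: S(S(S(S(add(Z, Z)))))
  step 6: S^4(Z)

Answer: DIFFERENT — A ⇓ S^7(Z), B ⇓ S^4(Z)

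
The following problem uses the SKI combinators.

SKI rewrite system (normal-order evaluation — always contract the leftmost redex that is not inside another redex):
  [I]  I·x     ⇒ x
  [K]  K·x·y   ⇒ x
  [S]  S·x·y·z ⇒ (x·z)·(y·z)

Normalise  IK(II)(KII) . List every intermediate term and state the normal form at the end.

Answer: normal form = I  (in 3 steps)

Derivation:
  start: IK(II)(KII)
  step 1: K(II)(KII)
  step 2: II
  step 3: I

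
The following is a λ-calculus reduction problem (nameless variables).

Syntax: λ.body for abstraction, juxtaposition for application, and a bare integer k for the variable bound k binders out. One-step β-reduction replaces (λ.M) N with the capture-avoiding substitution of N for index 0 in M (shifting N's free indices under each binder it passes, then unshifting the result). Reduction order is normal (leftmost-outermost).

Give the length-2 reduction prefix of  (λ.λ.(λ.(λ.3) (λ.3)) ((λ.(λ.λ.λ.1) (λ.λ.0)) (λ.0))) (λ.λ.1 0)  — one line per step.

Answer: after 2 steps: λ.(λ.λ.λ.1 0) (λ.λ.λ.1 0)

Derivation:
  start: (λ.λ.(λ.(λ.3) (λ.3)) ((λ.(λ.λ.λ.1) (λ.λ.0)) (λ.0))) (λ.λ.1 0)
  →1  λ.(λ.(λ.λ.λ.1 0) (λ.λ.λ.1 0)) ((λ.(λ.λ.λ.1) (λ.λ.0)) (λ.0))
  →2  λ.(λ.λ.λ.1 0) (λ.λ.λ.1 0)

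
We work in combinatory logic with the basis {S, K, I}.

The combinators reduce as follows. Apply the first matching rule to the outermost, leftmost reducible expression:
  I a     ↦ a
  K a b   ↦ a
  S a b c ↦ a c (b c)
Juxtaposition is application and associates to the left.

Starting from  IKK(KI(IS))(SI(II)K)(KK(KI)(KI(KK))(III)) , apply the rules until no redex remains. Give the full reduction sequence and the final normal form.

Answer: normal form = KK  (in 7 steps)

Working:
  start: IKK(KI(IS))(SI(II)K)(KK(KI)(KI(KK))(III))
  step 1: KK(KI(IS))(SI(II)K)(KK(KI)(KI(KK))(III))
  step 2: K(SI(II)K)(KK(KI)(KI(KK))(III))
  step 3: SI(II)K
  step 4: IK(IIK)
  step 5: K(IIK)
  step 6: K(IK)
  step 7: KK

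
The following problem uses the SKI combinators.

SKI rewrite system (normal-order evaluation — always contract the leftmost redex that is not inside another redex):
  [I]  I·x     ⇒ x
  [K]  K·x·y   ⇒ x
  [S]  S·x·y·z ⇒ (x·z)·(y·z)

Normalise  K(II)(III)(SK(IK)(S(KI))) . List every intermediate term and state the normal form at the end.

  start: K(II)(III)(SK(IK)(S(KI)))
  step 1: II(SK(IK)(S(KI)))
  step 2: I(SK(IK)(S(KI)))
  step 3: SK(IK)(S(KI))
  step 4: K(S(KI))(IK(S(KI)))
  step 5: S(KI)

Answer: normal form = S(KI)  (in 5 steps)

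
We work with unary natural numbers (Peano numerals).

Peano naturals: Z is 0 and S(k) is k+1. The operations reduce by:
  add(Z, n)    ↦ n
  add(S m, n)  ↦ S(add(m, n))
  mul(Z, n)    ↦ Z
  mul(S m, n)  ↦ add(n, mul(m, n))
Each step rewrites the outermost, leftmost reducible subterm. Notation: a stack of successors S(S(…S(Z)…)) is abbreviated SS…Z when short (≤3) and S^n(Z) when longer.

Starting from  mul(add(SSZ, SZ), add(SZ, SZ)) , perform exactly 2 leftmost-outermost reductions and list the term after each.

Answer: after 2 steps: add(add(SZ, SZ), mul(add(SZ, SZ), add(SZ, SZ)))

Derivation:
  start: mul(add(SSZ, SZ), add(SZ, SZ))
  step 1: mul(S(add(SZ, SZ)), add(SZ, SZ))
  step 2: add(add(SZ, SZ), mul(add(SZ, SZ), add(SZ, SZ)))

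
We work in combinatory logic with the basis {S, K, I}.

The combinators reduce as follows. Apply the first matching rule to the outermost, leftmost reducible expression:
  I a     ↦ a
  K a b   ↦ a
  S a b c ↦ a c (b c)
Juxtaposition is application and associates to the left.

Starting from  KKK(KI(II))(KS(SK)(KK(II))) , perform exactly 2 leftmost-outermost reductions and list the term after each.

Answer: after 2 steps: KI(II)

Reduction:
  start: KKK(KI(II))(KS(SK)(KK(II)))
  [1] K(KI(II))(KS(SK)(KK(II)))
  [2] KI(II)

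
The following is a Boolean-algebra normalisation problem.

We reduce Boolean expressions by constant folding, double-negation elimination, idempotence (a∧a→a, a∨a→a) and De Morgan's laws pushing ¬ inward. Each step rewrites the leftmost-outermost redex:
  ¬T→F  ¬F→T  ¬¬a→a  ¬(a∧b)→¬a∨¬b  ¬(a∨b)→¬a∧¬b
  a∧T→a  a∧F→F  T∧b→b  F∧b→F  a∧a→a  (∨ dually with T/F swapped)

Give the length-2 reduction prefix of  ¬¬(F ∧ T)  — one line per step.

Answer: after 2 steps: F

Derivation:
  start: ¬¬(F ∧ T)
  [1] F ∧ T
  [2] F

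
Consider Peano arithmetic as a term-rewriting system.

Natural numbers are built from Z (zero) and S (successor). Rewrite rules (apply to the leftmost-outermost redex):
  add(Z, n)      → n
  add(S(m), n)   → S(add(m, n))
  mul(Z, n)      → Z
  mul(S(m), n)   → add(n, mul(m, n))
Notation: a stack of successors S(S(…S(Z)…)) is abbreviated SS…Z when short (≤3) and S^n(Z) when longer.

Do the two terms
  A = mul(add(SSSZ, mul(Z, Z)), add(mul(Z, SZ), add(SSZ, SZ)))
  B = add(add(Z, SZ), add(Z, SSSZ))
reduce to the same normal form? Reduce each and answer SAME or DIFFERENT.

Answer: DIFFERENT — A ⇓ S^9(Z), B ⇓ S^4(Z)

Derivation:
Term A:
  start: mul(add(SSSZ, mul(Z, Z)), add(mul(Z, SZ), add(SSZ, SZ)))
  →1  mul(S(add(SSZ, mul(Z, Z))), add(mul(Z, SZ), add(SSZ, SZ)))
  →2  add(add(mul(Z, SZ), add(SSZ, SZ)), mul(add(SSZ, mul(Z, Z)), add(mul(Z, SZ), add(SSZ, SZ))))
  →3  add(add(Z, add(SSZ, SZ)), mul(add(SSZ, mul(Z, Z)), add(mul(Z, SZ), add(SSZ, SZ))))
  →4  add(add(SSZ, SZ), mul(add(SSZ, mul(Z, Z)), add(mul(Z, SZ), add(SSZ, SZ))))
  →5  add(S(add(SZ, SZ)), mul(add(SSZ, mul(Z, Z)), add(mul(Z, SZ), add(SSZ, SZ))))
  →6  S(add(add(SZ, SZ), mul(add(SSZ, mul(Z, Z)), add(mul(Z, SZ), add(SSZ, SZ)))))
  →7  S(add(S(add(Z, SZ)), mul(add(SSZ, mul(Z, Z)), add(mul(Z, SZ), add(SSZ, SZ)))))
  →8  S(S(add(add(Z, SZ), mul(add(SSZ, mul(Z, Z)), add(mul(Z, SZ), add(SSZ, SZ))))))
  →9  S(S(add(SZ, mul(add(SSZ, mul(Z, Z)), add(mul(Z, SZ), add(SSZ, SZ))))))
  →10  S(S(S(add(Z, mul(add(SSZ, mul(Z, Z)), add(mul(Z, SZ), add(SSZ, SZ)))))))
  →11  S(S(S(mul(add(SSZ, mul(Z, Z)), add(mul(Z, SZ), add(SSZ, SZ))))))
  →12  S(S(S(mul(S(add(SZ, mul(Z, Z))), add(mul(Z, SZ), add(SSZ, SZ))))))
  →13  S(S(S(add(add(mul(Z, SZ), add(SSZ, SZ)), mul(add(SZ, mul(Z, Z)), add(mul(Z, SZ), add(SSZ, SZ)))))))
  →14  S(S(S(add(add(Z, add(SSZ, SZ)), mul(add(SZ, mul(Z, Z)), add(mul(Z, SZ), add(SSZ, SZ)))))))
  →15  S(S(S(add(add(SSZ, SZ), mul(add(SZ, mul(Z, Z)), add(mul(Z, SZ), add(SSZ, SZ)))))))
  →16  S(S(S(add(S(add(SZ, SZ)), mul(add(SZ, mul(Z, Z)), add(mul(Z, SZ), add(SSZ, SZ)))))))
  →17  S(S(S(S(add(add(SZ, SZ), mul(add(SZ, mul(Z, Z)), add(mul(Z, SZ), add(SSZ, SZ))))))))
  →18  S(S(S(S(add(S(add(Z, SZ)), mul(add(SZ, mul(Z, Z)), add(mul(Z, SZ), add(SSZ, SZ))))))))
  →19  S(S(S(S(S(add(add(Z, SZ), mul(add(SZ, mul(Z, Z)), add(mul(Z, SZ), add(SSZ, SZ)))))))))
  →20  S(S(S(S(S(add(SZ, mul(add(SZ, mul(Z, Z)), add(mul(Z, SZ), add(SSZ, SZ)))))))))
  →21  S(S(S(S(S(S(add(Z, mul(add(SZ, mul(Z, Z)), add(mul(Z, SZ), add(SSZ, SZ))))))))))
  →22  S(S(S(S(S(S(mul(add(SZ, mul(Z, Z)), add(mul(Z, SZ), add(SSZ, SZ)))))))))
  →23  S(S(S(S(S(S(mul(S(add(Z, mul(Z, Z))), add(mul(Z, SZ), add(SSZ, SZ)))))))))
  →24  S(S(S(S(S(S(add(add(mul(Z, SZ), add(SSZ, SZ)), mul(add(Z, mul(Z, Z)), add(mul(Z, SZ), add(SSZ, SZ))))))))))
  →25  S(S(S(S(S(S(add(add(Z, add(SSZ, SZ)), mul(add(Z, mul(Z, Z)), add(mul(Z, SZ), add(SSZ, SZ))))))))))
  →26  S(S(S(S(S(S(add(add(SSZ, SZ), mul(add(Z, mul(Z, Z)), add(mul(Z, SZ), add(SSZ, SZ))))))))))
  →27  S(S(S(S(S(S(add(S(add(SZ, SZ)), mul(add(Z, mul(Z, Z)), add(mul(Z, SZ), add(SSZ, SZ))))))))))
  →28  S(S(S(S(S(S(S(add(add(SZ, SZ), mul(add(Z, mul(Z, Z)), add(mul(Z, SZ), add(SSZ, SZ)))))))))))
  →29  S(S(S(S(S(S(S(add(S(add(Z, SZ)), mul(add(Z, mul(Z, Z)), add(mul(Z, SZ), add(SSZ, SZ)))))))))))
  →30  S(S(S(S(S(S(S(S(add(add(Z, SZ), mul(add(Z, mul(Z, Z)), add(mul(Z, SZ), add(SSZ, SZ))))))))))))
  →31  S(S(S(S(S(S(S(S(add(SZ, mul(add(Z, mul(Z, Z)), add(mul(Z, SZ), add(SSZ, SZ))))))))))))
  →32  S(S(S(S(S(S(S(S(S(add(Z, mul(add(Z, mul(Z, Z)), add(mul(Z, SZ), add(SSZ, SZ)))))))))))))
  →33  S(S(S(S(S(S(S(S(S(mul(add(Z, mul(Z, Z)), add(mul(Z, SZ), add(SSZ, SZ))))))))))))
  →34  S(S(S(S(S(S(S(S(S(mul(mul(Z, Z), add(mul(Z, SZ), add(SSZ, SZ))))))))))))
  →35  S(S(S(S(S(S(S(S(S(mul(Z, add(mul(Z, SZ), add(SSZ, SZ))))))))))))
  →36  S^9(Z)

Term B:
  start: add(add(Z, SZ), add(Z, SSSZ))
  →1  add(SZ, add(Z, SSSZ))
  →2  S(add(Z, add(Z, SSSZ)))
  →3  S(add(Z, SSSZ))
  →4  S^4(Z)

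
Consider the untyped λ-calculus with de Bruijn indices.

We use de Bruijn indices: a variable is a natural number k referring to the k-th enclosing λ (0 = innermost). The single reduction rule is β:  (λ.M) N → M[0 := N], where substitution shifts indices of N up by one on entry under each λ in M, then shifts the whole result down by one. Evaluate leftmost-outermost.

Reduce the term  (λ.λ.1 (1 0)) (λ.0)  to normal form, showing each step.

  start: (λ.λ.1 (1 0)) (λ.0)
  step 1: λ.(λ.0) ((λ.0) 0)
  step 2: λ.(λ.0) 0
  step 3: λ.0

Answer: normal form = λ.0  (in 3 steps)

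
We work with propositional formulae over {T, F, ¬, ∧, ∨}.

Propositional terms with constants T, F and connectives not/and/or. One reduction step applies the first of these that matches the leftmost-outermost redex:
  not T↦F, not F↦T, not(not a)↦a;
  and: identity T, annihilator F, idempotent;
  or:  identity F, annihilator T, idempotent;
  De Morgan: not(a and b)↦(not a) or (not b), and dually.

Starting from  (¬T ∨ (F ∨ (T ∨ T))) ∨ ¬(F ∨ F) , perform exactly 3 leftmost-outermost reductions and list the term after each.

  start: (¬T ∨ (F ∨ (T ∨ T))) ∨ ¬(F ∨ F)
  →1  (F ∨ (F ∨ (T ∨ T))) ∨ ¬(F ∨ F)
  →2  (F ∨ (T ∨ T)) ∨ ¬(F ∨ F)
  →3  (T ∨ T) ∨ ¬(F ∨ F)

Answer: after 3 steps: (T ∨ T) ∨ ¬(F ∨ F)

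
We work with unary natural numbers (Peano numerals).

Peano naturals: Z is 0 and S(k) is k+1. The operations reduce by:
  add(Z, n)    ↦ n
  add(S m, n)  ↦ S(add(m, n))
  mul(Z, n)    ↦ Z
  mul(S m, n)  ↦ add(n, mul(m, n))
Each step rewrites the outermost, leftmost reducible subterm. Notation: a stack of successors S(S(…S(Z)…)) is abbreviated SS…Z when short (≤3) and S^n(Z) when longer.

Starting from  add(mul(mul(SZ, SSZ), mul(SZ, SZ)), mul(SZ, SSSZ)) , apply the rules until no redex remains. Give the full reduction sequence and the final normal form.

  start: add(mul(mul(SZ, SSZ), mul(SZ, SZ)), mul(SZ, SSSZ))
  →1  add(mul(add(SSZ, mul(Z, SSZ)), mul(SZ, SZ)), mul(SZ, SSSZ))
  →2  add(mul(S(add(SZ, mul(Z, SSZ))), mul(SZ, SZ)), mul(SZ, SSSZ))
  →3  add(add(mul(SZ, SZ), mul(add(SZ, mul(Z, SSZ)), mul(SZ, SZ))), mul(SZ, SSSZ))
  →4  add(add(add(SZ, mul(Z, SZ)), mul(add(SZ, mul(Z, SSZ)), mul(SZ, SZ))), mul(SZ, SSSZ))
  →5  add(add(S(add(Z, mul(Z, SZ))), mul(add(SZ, mul(Z, SSZ)), mul(SZ, SZ))), mul(SZ, SSSZ))
  →6  add(S(add(add(Z, mul(Z, SZ)), mul(add(SZ, mul(Z, SSZ)), mul(SZ, SZ)))), mul(SZ, SSSZ))
  →7  S(add(add(add(Z, mul(Z, SZ)), mul(add(SZ, mul(Z, SSZ)), mul(SZ, SZ))), mul(SZ, SSSZ)))
  →8  S(add(add(mul(Z, SZ), mul(add(SZ, mul(Z, SSZ)), mul(SZ, SZ))), mul(SZ, SSSZ)))
  →9  S(add(add(Z, mul(add(SZ, mul(Z, SSZ)), mul(SZ, SZ))), mul(SZ, SSSZ)))
  →10  S(add(mul(add(SZ, mul(Z, SSZ)), mul(SZ, SZ)), mul(SZ, SSSZ)))
  →11  S(add(mul(S(add(Z, mul(Z, SSZ))), mul(SZ, SZ)), mul(SZ, SSSZ)))
  →12  S(add(add(mul(SZ, SZ), mul(add(Z, mul(Z, SSZ)), mul(SZ, SZ))), mul(SZ, SSSZ)))
  →13  S(add(add(add(SZ, mul(Z, SZ)), mul(add(Z, mul(Z, SSZ)), mul(SZ, SZ))), mul(SZ, SSSZ)))
  →14  S(add(add(S(add(Z, mul(Z, SZ))), mul(add(Z, mul(Z, SSZ)), mul(SZ, SZ))), mul(SZ, SSSZ)))
  →15  S(add(S(add(add(Z, mul(Z, SZ)), mul(add(Z, mul(Z, SSZ)), mul(SZ, SZ)))), mul(SZ, SSSZ)))
  →16  S(S(add(add(add(Z, mul(Z, SZ)), mul(add(Z, mul(Z, SSZ)), mul(SZ, SZ))), mul(SZ, SSSZ))))
  →17  S(S(add(add(mul(Z, SZ), mul(add(Z, mul(Z, SSZ)), mul(SZ, SZ))), mul(SZ, SSSZ))))
  →18  S(S(add(add(Z, mul(add(Z, mul(Z, SSZ)), mul(SZ, SZ))), mul(SZ, SSSZ))))
  →19  S(S(add(mul(add(Z, mul(Z, SSZ)), mul(SZ, SZ)), mul(SZ, SSSZ))))
  →20  S(S(add(mul(mul(Z, SSZ), mul(SZ, SZ)), mul(SZ, SSSZ))))
  →21  S(S(add(mul(Z, mul(SZ, SZ)), mul(SZ, SSSZ))))
  →22  S(S(add(Z, mul(SZ, SSSZ))))
  →23  S(S(mul(SZ, SSSZ)))
  →24  S(S(add(SSSZ, mul(Z, SSSZ))))
  →25  S(S(S(add(SSZ, mul(Z, SSSZ)))))
  →26  S(S(S(S(add(SZ, mul(Z, SSSZ))))))
  →27  S(S(S(S(S(add(Z, mul(Z, SSSZ)))))))
  →28  S(S(S(S(S(mul(Z, SSSZ))))))
  →29  S^5(Z)

Answer: normal form = S^5(Z)  (in 29 steps)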